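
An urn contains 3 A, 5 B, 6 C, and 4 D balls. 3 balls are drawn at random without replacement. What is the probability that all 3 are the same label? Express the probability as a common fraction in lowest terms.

35/816

There are C(18,3) = 816 ways to draw 3 balls.
All same label: C(3,3) + C(5,3) + C(6,3) + C(4,3) = 1 + 10 + 20 + 4 = 35.
Probability = 35/816.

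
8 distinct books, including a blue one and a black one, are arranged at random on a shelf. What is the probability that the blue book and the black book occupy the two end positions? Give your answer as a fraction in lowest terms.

1/28

There are 8! = 40320 arrangements.
Place the blue book and the black book at the ends in 2 ways, arrange the remaining 6 in 6! = 720 ways: 2·720 = 1440.
Probability = 1440/40320 = 1/28.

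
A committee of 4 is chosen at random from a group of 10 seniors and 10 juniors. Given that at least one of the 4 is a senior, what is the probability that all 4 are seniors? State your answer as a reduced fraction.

14/309

Work in counts. Selections with at least one senior: C(20,4) − C(10,4) = 4845 − 210 = 4635.
Of those, selections where all 4 are seniors: C(10,4) = 210.
Conditional probability = 210/4635 = 14/309.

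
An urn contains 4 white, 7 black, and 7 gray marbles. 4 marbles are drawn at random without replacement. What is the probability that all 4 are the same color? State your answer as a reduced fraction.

71/3060

There are C(18,4) = 3060 ways to draw 4 marbles.
All same color: C(4,4) + C(7,4) + C(7,4) = 1 + 35 + 35 = 71.
Probability = 71/3060.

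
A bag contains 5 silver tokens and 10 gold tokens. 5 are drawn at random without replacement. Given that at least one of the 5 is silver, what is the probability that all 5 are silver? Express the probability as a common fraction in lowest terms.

1/2751

Work in counts. Selections with at least one silver: C(15,5) − C(10,5) = 3003 − 252 = 2751.
Of those, selections where all 5 are silver: C(5,5) = 1.
Conditional probability = 1/2751.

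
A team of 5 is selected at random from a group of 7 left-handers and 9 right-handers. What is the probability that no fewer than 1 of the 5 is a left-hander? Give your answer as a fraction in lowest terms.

There are C(16,5) = 4368 ways to choose the 5.
The complement is all 5 are right-handers: C(9,5) = 126.
Probability = 1 − 126/4368 = 4242/4368 = 101/104.

101/104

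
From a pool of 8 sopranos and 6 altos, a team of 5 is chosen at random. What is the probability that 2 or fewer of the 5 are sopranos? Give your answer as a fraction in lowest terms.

49/143

There are C(14,5) = 2002 ways to choose the 5.
Favorable selections (2 or fewer sopranos): C(8,0)·C(6,5) + C(8,1)·C(6,4) + C(8,2)·C(6,3) = 6 + 120 + 560 = 686.
Probability = 686/2002 = 49/143.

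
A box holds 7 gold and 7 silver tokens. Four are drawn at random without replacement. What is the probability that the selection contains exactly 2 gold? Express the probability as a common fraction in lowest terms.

Total number of selections: C(14,4) = 1001.
Selections with exactly 2 gold: choose 2 of the 7 gold and 2 of the 7 silver, C(7,2)·C(7,2) = 21·21 = 441.
Probability = 441/1001 = 63/143.

63/143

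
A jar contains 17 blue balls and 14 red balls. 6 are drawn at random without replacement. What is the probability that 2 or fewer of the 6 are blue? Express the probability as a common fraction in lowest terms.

There are C(31,6) = 736281 ways to choose the 6.
Favorable selections (2 or fewer blue): C(17,0)·C(14,6) + C(17,1)·C(14,5) + C(17,2)·C(14,4) = 3003 + 34034 + 136136 = 173173.
Probability = 173173/736281 = 1903/8091.

1903/8091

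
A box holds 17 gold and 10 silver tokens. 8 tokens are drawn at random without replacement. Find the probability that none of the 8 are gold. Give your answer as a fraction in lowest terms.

There are C(27,8) = 2220075 possible selections.
Selections with no gold (all silver): C(10,8) = 45.
Probability = 45/2220075 = 1/49335.

1/49335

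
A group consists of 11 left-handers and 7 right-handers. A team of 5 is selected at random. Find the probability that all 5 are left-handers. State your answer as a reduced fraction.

11/204

There are C(18,5) = 8568 possible selections.
Selections with all left-handers: C(11,5) = 462.
Probability = 462/8568 = 11/204.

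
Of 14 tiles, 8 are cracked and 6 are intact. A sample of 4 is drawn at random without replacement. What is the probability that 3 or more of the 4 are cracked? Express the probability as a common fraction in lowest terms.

58/143

Total selections: C(14,4) = 1001.
Favorable selections (3 or more cracked): C(8,3)·C(6,1) + C(8,4)·C(6,0) = 336 + 70 = 406.
Probability = 406/1001 = 58/143.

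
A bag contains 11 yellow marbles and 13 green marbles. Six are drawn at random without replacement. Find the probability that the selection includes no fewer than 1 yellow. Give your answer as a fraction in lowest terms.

3020/3059

Total selections: C(24,6) = 134596.
The complement is all 6 are green: C(13,6) = 1716.
Probability = 1 − 1716/134596 = 132880/134596 = 3020/3059.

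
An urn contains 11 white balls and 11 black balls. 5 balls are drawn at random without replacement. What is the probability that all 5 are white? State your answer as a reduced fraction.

There are C(22,5) = 26334 possible selections.
Selections with all white: C(11,5) = 462.
Probability = 462/26334 = 1/57.

1/57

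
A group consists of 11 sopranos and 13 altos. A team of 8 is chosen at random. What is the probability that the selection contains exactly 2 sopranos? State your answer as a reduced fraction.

Total number of selections: C(24,8) = 735471.
Selections with exactly 2 sopranos: choose 2 of the 11 sopranos and 6 of the 13 altos, C(11,2)·C(13,6) = 55·1716 = 94380.
Probability = 94380/735471 = 2860/22287.

2860/22287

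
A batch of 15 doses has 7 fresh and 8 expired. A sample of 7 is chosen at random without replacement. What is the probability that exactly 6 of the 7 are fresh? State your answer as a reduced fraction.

There are C(15,7) = 6435 ways to choose 7 from 15.
Selections with exactly 6 fresh: choose 6 of the 7 fresh and 1 of the 8 expired, C(7,6)·C(8,1) = 7·8 = 56.
Probability = 56/6435.

56/6435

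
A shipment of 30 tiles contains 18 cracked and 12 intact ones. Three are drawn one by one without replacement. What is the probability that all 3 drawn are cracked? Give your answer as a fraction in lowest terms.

204/1015

Multiply the conditional probabilities at each draw: 18/30 · 17/29 · 16/28 = 4896/24360 = 204/1015.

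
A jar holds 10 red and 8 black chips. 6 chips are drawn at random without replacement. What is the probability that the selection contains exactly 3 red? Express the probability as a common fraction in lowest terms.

There are C(18,6) = 18564 ways to choose 6 from 18.
Selections with exactly 3 red: choose 3 of the 10 red and 3 of the 8 black, C(10,3)·C(8,3) = 120·56 = 6720.
Probability = 6720/18564 = 80/221.

80/221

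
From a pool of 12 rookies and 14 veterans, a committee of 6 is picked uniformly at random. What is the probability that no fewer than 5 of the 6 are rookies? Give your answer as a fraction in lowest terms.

6/115

There are C(26,6) = 230230 ways to choose the 6.
Favorable selections (no fewer than 5 rookies): C(12,5)·C(14,1) + C(12,6)·C(14,0) = 11088 + 924 = 12012.
Probability = 12012/230230 = 6/115.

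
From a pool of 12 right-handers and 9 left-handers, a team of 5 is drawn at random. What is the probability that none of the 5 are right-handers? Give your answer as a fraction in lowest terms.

There are C(21,5) = 20349 possible selections.
Selections with no right-handers (all left-handers): C(9,5) = 126.
Probability = 126/20349 = 2/323.

2/323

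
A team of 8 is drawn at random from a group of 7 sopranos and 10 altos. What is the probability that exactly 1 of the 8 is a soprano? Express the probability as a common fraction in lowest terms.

The sample space is all 8-subsets of the 17: C(17,8) = 24310.
Selections with exactly 1 soprano: choose 1 of the 7 sopranos and 7 of the 10 altos, C(7,1)·C(10,7) = 7·120 = 840.
Probability = 840/24310 = 84/2431.

84/2431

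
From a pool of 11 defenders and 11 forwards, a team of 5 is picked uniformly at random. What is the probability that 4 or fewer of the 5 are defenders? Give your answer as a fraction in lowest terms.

Total selections: C(22,5) = 26334.
Favorable selections (4 or fewer defenders): C(11,0)·C(11,5) + C(11,1)·C(11,4) + C(11,2)·C(11,3) + C(11,3)·C(11,2) + C(11,4)·C(11,1) = 462 + 3630 + 9075 + 9075 + 3630 = 25872.
Probability = 25872/26334 = 56/57.

56/57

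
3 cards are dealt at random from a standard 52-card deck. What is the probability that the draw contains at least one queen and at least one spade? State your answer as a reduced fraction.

There are C(52,3) = 22100 possible draws.
By inclusion-exclusion on the complements, draws missing all queens or all spades: C(48,3) + C(39,3) − C(36,3) = 17296 + 9139 − 7140 = 19295.
So draws with at least one of each: 22100 − 19295 = 2805, probability 2805/22100 = 33/260.

33/260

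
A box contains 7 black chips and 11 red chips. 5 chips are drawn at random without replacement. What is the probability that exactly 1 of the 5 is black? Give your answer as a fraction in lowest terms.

Total number of selections: C(18,5) = 8568.
Selections with exactly 1 black: choose 1 of the 7 black and 4 of the 11 red, C(7,1)·C(11,4) = 7·330 = 2310.
Probability = 2310/8568 = 55/204.

55/204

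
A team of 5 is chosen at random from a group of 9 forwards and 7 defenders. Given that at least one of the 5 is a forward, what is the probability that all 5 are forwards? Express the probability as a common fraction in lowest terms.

2/69

Work in counts. Selections with at least one forward: C(16,5) − C(7,5) = 4368 − 21 = 4347.
Of those, selections where all 5 are forwards: C(9,5) = 126.
Conditional probability = 126/4347 = 2/69.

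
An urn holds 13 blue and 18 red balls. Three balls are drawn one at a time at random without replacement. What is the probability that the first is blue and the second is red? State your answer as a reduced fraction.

Multiply the conditional probabilities at each draw: 13/31 · 18/30 = 234/930 = 39/155.

39/155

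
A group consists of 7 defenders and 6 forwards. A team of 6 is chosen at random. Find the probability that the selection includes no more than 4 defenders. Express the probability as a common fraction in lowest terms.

There are C(13,6) = 1716 ways to choose the 6.
Favorable selections (no more than 4 defenders): C(7,0)·C(6,6) + C(7,1)·C(6,5) + C(7,2)·C(6,4) + C(7,3)·C(6,3) + C(7,4)·C(6,2) = 1 + 42 + 315 + 700 + 525 = 1583.
Probability = 1583/1716.

1583/1716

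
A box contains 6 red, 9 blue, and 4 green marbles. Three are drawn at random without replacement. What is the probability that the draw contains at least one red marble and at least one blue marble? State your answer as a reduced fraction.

There are C(19,3) = 969 possible draws.
By inclusion-exclusion on the complements, draws missing all red or all blue: C(13,3) + C(10,3) − C(4,3) = 286 + 120 − 4 = 402.
So draws with at least one of each: 969 − 402 = 567, probability 567/969 = 189/323.

189/323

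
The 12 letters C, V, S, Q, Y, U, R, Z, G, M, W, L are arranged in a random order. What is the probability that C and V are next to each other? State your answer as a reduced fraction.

There are 12! = 479001600 arrangements.
Treat C and V as a block: 11! arrangements of the blocks × 2 orders within the block = 2·39916800 = 79833600.
Probability = 79833600/479001600 = 1/6.

1/6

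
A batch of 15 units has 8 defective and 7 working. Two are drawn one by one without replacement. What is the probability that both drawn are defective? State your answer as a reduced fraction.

4/15

Multiply the conditional probabilities at each draw: 8/15 · 7/14 = 56/210 = 4/15.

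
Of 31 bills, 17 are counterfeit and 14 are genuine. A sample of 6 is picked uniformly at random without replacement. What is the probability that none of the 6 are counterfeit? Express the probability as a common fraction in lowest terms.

11/2697

There are C(31,6) = 736281 possible selections.
Selections with no counterfeit (all genuine): C(14,6) = 3003.
Probability = 3003/736281 = 11/2697.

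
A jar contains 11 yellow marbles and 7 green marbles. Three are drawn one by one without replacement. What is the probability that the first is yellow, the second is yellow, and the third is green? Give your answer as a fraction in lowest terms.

Multiply the conditional probabilities at each draw: 11/18 · 10/17 · 7/16 = 770/4896 = 385/2448.

385/2448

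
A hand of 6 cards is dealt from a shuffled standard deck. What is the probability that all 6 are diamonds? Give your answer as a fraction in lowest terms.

33/391510

There are C(52,6) = 20358520 possible 6-card hands.
Hands that are all diamonds: C(13,6) = 1716.
Probability = 1716/20358520 = 33/391510.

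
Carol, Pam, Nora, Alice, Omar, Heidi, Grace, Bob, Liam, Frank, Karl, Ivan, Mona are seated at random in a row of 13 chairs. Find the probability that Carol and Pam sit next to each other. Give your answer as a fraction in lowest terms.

There are 13! = 6227020800 arrangements.
Treat Carol and Pam as a block: 12! arrangements of the blocks × 2 orders within the block = 2·479001600 = 958003200.
Probability = 958003200/6227020800 = 2/13.

2/13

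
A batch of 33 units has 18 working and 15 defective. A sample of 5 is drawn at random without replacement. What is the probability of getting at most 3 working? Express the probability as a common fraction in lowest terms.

15239/19778

There are C(33,5) = 237336 ways to choose the 5.
Favorable selections (at most 3 working): C(18,0)·C(15,5) + C(18,1)·C(15,4) + C(18,2)·C(15,3) + C(18,3)·C(15,2) = 3003 + 24570 + 69615 + 85680 = 182868.
Probability = 182868/237336 = 15239/19778.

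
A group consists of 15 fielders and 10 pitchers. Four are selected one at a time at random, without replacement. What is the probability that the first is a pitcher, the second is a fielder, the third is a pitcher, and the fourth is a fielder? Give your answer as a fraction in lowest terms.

Multiply the conditional probabilities at each draw: 10/25 · 15/24 · 9/23 · 14/22 = 18900/303600 = 63/1012.

63/1012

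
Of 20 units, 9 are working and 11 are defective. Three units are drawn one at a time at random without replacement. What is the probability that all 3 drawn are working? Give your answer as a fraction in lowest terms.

7/95

Multiply the conditional probabilities at each draw: 9/20 · 8/19 · 7/18 = 504/6840 = 7/95.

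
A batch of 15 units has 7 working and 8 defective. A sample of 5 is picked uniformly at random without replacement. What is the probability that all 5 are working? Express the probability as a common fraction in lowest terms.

There are C(15,5) = 3003 possible selections.
Selections with all working: C(7,5) = 21.
Probability = 21/3003 = 1/143.

1/143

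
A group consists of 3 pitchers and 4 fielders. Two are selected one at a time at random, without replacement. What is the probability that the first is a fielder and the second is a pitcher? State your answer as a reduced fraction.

Multiply the conditional probabilities at each draw: 4/7 · 3/6 = 12/42 = 2/7.

2/7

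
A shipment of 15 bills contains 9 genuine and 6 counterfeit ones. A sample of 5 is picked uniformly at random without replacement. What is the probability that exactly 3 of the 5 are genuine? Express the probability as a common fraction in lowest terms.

60/143

Total number of selections: C(15,5) = 3003.
Selections with exactly 3 genuine: choose 3 of the 9 genuine and 2 of the 6 counterfeit, C(9,3)·C(6,2) = 84·15 = 1260.
Probability = 1260/3003 = 60/143.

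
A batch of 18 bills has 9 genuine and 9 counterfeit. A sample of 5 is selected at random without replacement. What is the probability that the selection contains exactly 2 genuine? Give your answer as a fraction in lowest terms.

There are C(18,5) = 8568 ways to choose 5 from 18.
Selections with exactly 2 genuine: choose 2 of the 9 genuine and 3 of the 9 counterfeit, C(9,2)·C(9,3) = 36·84 = 3024.
Probability = 3024/8568 = 6/17.

6/17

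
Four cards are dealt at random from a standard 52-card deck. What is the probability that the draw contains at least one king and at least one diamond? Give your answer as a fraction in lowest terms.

There are C(52,4) = 270725 possible draws.
By inclusion-exclusion on the complements, draws missing all kings or all diamonds: C(48,4) + C(39,4) − C(36,4) = 194580 + 82251 − 58905 = 217926.
So draws with at least one of each: 270725 − 217926 = 52799, probability 52799/270725.

52799/270725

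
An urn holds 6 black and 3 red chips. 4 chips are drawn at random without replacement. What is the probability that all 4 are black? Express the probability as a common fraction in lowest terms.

5/42

There are C(9,4) = 126 possible selections.
Selections with all black: C(6,4) = 15.
Probability = 15/126 = 5/42.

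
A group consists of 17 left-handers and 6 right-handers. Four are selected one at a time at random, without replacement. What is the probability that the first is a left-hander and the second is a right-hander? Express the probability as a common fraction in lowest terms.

51/253

Multiply the conditional probabilities at each draw: 17/23 · 6/22 = 102/506 = 51/253.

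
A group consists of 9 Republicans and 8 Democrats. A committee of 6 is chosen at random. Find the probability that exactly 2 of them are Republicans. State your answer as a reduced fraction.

Total number of selections: C(17,6) = 12376.
Selections with exactly 2 Republicans: choose 2 of the 9 Republicans and 4 of the 8 Democrats, C(9,2)·C(8,4) = 36·70 = 2520.
Probability = 2520/12376 = 45/221.

45/221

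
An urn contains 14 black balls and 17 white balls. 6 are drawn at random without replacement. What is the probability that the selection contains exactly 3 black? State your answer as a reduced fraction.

Total number of selections: C(31,6) = 736281.
Selections with exactly 3 black: choose 3 of the 14 black and 3 of the 17 white, C(14,3)·C(17,3) = 364·680 = 247520.
Probability = 247520/736281 = 2720/8091.

2720/8091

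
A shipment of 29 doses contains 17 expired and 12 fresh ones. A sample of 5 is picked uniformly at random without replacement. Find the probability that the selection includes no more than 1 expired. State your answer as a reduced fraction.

Total selections: C(29,5) = 118755.
Favorable selections (no more than 1 expired): C(17,0)·C(12,5) + C(17,1)·C(12,4) = 792 + 8415 = 9207.
Probability = 9207/118755 = 1023/13195.

1023/13195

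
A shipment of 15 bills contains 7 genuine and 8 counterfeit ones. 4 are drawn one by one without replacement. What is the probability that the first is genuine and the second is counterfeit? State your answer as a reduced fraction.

4/15

Multiply the conditional probabilities at each draw: 7/15 · 8/14 = 56/210 = 4/15.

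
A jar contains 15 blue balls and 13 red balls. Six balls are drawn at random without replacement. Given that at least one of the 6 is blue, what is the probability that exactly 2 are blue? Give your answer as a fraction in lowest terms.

1925/9616

Work in counts. Selections with at least one blue: C(28,6) − C(13,6) = 376740 − 1716 = 375024.
Of those, selections where exactly 2 are blue: C(15,2)·C(13,4) = 105·715 = 75075.
Conditional probability = 75075/375024 = 1925/9616.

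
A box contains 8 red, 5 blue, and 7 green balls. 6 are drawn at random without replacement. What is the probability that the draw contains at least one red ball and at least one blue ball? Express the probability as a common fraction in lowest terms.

5473/6460

There are C(20,6) = 38760 possible draws.
By inclusion-exclusion on the complements, draws missing all red or all blue: C(12,6) + C(15,6) − C(7,6) = 924 + 5005 − 7 = 5922.
So draws with at least one of each: 38760 − 5922 = 32838, probability 32838/38760 = 5473/6460.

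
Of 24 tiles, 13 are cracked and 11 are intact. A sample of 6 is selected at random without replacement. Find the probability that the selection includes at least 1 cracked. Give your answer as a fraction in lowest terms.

Total selections: C(24,6) = 134596.
The complement is all 6 are intact: C(11,6) = 462.
Probability = 1 − 462/134596 = 134134/134596 = 871/874.

871/874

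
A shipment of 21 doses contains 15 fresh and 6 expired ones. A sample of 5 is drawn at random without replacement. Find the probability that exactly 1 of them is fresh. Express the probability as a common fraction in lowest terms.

25/2261

The sample space is all 5-subsets of the 21: C(21,5) = 20349.
Selections with exactly 1 fresh: choose 1 of the 15 fresh and 4 of the 6 expired, C(15,1)·C(6,4) = 15·15 = 225.
Probability = 225/20349 = 25/2261.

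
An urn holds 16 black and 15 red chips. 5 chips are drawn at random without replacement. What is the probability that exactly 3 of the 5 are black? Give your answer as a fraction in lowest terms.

There are C(31,5) = 169911 ways to choose 5 from 31.
Selections with exactly 3 black: choose 3 of the 16 black and 2 of the 15 red, C(16,3)·C(15,2) = 560·105 = 58800.
Probability = 58800/169911 = 2800/8091.

2800/8091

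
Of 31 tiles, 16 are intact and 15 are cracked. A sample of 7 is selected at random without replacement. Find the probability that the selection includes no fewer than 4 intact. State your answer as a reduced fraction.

4364/8091

There are C(31,7) = 2629575 ways to choose the 7.
Favorable selections (no fewer than 4 intact): C(16,4)·C(15,3) + C(16,5)·C(15,2) + C(16,6)·C(15,1) + C(16,7)·C(15,0) = 828100 + 458640 + 120120 + 11440 = 1418300.
Probability = 1418300/2629575 = 4364/8091.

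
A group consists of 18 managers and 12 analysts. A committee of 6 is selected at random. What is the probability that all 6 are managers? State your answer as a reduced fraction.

There are C(30,6) = 593775 possible selections.
Selections with all managers: C(18,6) = 18564.
Probability = 18564/593775 = 68/2175.

68/2175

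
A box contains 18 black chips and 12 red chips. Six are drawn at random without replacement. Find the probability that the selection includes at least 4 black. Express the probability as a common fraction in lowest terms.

There are C(30,6) = 593775 ways to choose the 6.
Favorable selections (at least 4 black): C(18,4)·C(12,2) + C(18,5)·C(12,1) + C(18,6)·C(12,0) = 201960 + 102816 + 18564 = 323340.
Probability = 323340/593775 = 21556/39585.

21556/39585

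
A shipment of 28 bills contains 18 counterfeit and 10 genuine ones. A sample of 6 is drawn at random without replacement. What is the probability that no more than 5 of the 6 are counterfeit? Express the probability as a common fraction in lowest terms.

328/345

Total selections: C(28,6) = 376740.
The complement is exactly 6 counterfeit: C(18,6)·C(10,0) = 18564.
Probability = 1 − 18564/376740 = 358176/376740 = 328/345.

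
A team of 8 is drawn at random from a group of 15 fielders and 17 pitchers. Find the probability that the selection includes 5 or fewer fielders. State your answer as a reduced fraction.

There are C(32,8) = 10518300 ways to choose the 8.
Count the complement (more than 5 fielders): C(15,6)·C(17,2) + C(15,7)·C(17,1) + C(15,8)·C(17,0) = 680680 + 109395 + 6435 = 796510.
Probability = 1 − 796510/10518300 = 9721790/10518300 = 74783/80910.

74783/80910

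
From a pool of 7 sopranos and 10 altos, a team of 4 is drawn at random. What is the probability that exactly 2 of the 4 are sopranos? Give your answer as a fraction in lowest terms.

27/68

Total number of selections: C(17,4) = 2380.
Selections with exactly 2 sopranos: choose 2 of the 7 sopranos and 2 of the 10 altos, C(7,2)·C(10,2) = 21·45 = 945.
Probability = 945/2380 = 27/68.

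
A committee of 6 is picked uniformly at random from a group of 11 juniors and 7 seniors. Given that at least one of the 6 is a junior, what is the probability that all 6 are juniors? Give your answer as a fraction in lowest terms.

6/241

Work in counts. Selections with at least one junior: C(18,6) − C(7,6) = 18564 − 7 = 18557.
Of those, selections where all 6 are juniors: C(11,6) = 462.
Conditional probability = 462/18557 = 6/241.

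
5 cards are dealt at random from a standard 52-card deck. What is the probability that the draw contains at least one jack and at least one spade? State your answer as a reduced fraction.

229297/866320

There are C(52,5) = 2598960 possible draws.
By inclusion-exclusion on the complements, draws missing all jacks or all spades: C(48,5) + C(39,5) − C(36,5) = 1712304 + 575757 − 376992 = 1911069.
So draws with at least one of each: 2598960 − 1911069 = 687891, probability 687891/2598960 = 229297/866320.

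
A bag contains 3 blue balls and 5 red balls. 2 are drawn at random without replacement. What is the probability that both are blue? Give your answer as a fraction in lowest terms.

3/28

There are C(8,2) = 28 possible selections.
Selections with all blue: C(3,2) = 3.
Probability = 3/28.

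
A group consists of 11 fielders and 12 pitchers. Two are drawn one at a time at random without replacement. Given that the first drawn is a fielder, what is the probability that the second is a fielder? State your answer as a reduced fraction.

After removing one fielder, 22 remain: 10 fielders and 12 pitchers.
So the probability the next is a fielder is 10/22 = 5/11.

5/11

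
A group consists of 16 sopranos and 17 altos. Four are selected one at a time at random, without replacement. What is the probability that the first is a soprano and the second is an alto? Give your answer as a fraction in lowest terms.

17/66

Multiply the conditional probabilities at each draw: 16/33 · 17/32 = 272/1056 = 17/66.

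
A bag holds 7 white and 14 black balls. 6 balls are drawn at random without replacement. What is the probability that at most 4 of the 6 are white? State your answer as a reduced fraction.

Total selections: C(21,6) = 54264.
Count the complement (more than 4 white): C(7,5)·C(14,1) + C(7,6)·C(14,0) = 294 + 7 = 301.
Probability = 1 − 301/54264 = 53963/54264 = 7709/7752.

7709/7752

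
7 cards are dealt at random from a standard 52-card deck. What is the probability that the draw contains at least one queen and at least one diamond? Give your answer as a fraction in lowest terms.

53122231/133784560

There are C(52,7) = 133784560 possible draws.
By inclusion-exclusion on the complements, draws missing all queens or all diamonds: C(48,7) + C(39,7) − C(36,7) = 73629072 + 15380937 − 8347680 = 80662329.
So draws with at least one of each: 133784560 − 80662329 = 53122231, probability 53122231/133784560.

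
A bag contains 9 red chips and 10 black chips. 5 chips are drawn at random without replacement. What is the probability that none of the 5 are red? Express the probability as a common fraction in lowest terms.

There are C(19,5) = 11628 possible selections.
Selections with no red (all black): C(10,5) = 252.
Probability = 252/11628 = 7/323.

7/323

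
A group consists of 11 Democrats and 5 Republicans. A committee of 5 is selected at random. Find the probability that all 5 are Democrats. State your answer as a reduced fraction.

There are C(16,5) = 4368 possible selections.
Selections with all Democrats: C(11,5) = 462.
Probability = 462/4368 = 11/104.

11/104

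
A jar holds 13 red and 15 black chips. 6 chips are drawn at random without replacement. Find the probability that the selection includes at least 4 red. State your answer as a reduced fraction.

Total selections: C(28,6) = 376740.
Favorable selections (at least 4 red): C(13,4)·C(15,2) + C(13,5)·C(15,1) + C(13,6)·C(15,0) = 75075 + 19305 + 1716 = 96096.
Probability = 96096/376740 = 88/345.

88/345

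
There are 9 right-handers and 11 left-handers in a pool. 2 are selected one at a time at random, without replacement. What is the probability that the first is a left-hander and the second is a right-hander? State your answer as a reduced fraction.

Multiply the conditional probabilities at each draw: 11/20 · 9/19 = 99/380.

99/380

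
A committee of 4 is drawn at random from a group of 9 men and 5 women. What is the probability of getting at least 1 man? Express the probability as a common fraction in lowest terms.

996/1001

There are C(14,4) = 1001 ways to choose the 4.
The complement is all 4 are women: C(5,4) = 5.
Probability = 1 − 5/1001 = 996/1001.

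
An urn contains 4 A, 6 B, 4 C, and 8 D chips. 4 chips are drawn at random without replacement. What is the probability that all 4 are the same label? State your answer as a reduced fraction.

There are C(22,4) = 7315 ways to draw 4 chips.
All same label: C(4,4) + C(6,4) + C(4,4) + C(8,4) = 1 + 15 + 1 + 70 = 87.
Probability = 87/7315.

87/7315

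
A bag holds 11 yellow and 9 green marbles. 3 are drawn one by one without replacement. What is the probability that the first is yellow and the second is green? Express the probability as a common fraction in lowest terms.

99/380

Multiply the conditional probabilities at each draw: 11/20 · 9/19 = 99/380.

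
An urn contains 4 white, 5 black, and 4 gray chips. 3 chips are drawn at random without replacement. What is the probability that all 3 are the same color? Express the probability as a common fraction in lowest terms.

9/143

There are C(13,3) = 286 ways to draw 3 chips.
All same color: C(4,3) + C(5,3) + C(4,3) = 4 + 10 + 4 = 18.
Probability = 18/286 = 9/143.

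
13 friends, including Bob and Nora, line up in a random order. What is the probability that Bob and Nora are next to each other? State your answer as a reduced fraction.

There are 13! = 6227020800 arrangements.
Treat Bob and Nora as a block: 12! arrangements of the blocks × 2 orders within the block = 2·479001600 = 958003200.
Probability = 958003200/6227020800 = 2/13.

2/13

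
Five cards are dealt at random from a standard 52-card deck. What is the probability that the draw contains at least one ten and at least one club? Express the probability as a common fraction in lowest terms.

There are C(52,5) = 2598960 possible draws.
By inclusion-exclusion on the complements, draws missing all tens or all clubs: C(48,5) + C(39,5) − C(36,5) = 1712304 + 575757 − 376992 = 1911069.
So draws with at least one of each: 2598960 − 1911069 = 687891, probability 687891/2598960 = 229297/866320.

229297/866320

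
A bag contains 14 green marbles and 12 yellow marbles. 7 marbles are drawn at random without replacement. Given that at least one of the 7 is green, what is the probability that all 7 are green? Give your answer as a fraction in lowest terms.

39/7466

Work in counts. Selections with at least one green: C(26,7) − C(12,7) = 657800 − 792 = 657008.
Of those, selections where all 7 are green: C(14,7) = 3432.
Conditional probability = 3432/657008 = 39/7466.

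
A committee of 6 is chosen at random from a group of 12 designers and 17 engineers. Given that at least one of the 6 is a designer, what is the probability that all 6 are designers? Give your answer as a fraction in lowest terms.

33/16523

Work in counts. Selections with at least one designer: C(29,6) − C(17,6) = 475020 − 12376 = 462644.
Of those, selections where all 6 are designers: C(12,6) = 924.
Conditional probability = 924/462644 = 33/16523.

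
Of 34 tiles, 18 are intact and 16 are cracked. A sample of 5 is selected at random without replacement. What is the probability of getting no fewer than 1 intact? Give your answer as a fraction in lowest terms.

5706/5797

Total selections: C(34,5) = 278256.
The complement is all 5 are cracked: C(16,5) = 4368.
Probability = 1 − 4368/278256 = 273888/278256 = 5706/5797.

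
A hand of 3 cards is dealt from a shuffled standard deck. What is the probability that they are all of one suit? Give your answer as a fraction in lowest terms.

There are C(52,3) = 22100 possible 3-card hands.
Hands of one suit: 4 suits × C(13,3) = 4·286 = 1144.
Probability = 1144/22100 = 22/425.

22/425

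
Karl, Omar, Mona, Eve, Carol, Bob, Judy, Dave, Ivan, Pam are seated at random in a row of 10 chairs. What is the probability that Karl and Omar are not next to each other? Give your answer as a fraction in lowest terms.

4/5

There are 10! = 3628800 arrangements.
Arrangements with Karl and Omar adjacent: 2·9! = 725760.
So not adjacent: 3628800 − 725760 = 2903040, probability 2903040/3628800 = 4/5.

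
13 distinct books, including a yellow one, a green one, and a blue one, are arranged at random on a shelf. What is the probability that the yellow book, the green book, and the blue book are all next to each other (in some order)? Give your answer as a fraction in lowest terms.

There are 13! = 6227020800 arrangements.
Treat the three as one block: 11! placements × 3! orders within the block = 39916800·6 = 239500800.
Probability = 239500800/6227020800 = 1/26.

1/26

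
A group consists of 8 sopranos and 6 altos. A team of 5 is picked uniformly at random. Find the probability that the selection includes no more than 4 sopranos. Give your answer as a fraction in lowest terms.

139/143

There are C(14,5) = 2002 ways to choose the 5.
The complement is exactly 5 sopranos: C(8,5)·C(6,0) = 56.
Probability = 1 − 56/2002 = 1946/2002 = 139/143.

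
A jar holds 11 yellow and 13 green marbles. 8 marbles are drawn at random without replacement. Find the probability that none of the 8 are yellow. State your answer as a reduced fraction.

13/7429

There are C(24,8) = 735471 possible selections.
Selections with no yellow (all green): C(13,8) = 1287.
Probability = 1287/735471 = 13/7429.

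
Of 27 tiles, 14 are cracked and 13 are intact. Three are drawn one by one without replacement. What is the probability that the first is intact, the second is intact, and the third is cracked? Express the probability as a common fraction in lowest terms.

Multiply the conditional probabilities at each draw: 13/27 · 12/26 · 14/25 = 2184/17550 = 28/225.

28/225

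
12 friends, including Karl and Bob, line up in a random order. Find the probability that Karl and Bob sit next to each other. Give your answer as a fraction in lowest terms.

1/6

There are 12! = 479001600 arrangements.
Treat Karl and Bob as a block: 11! arrangements of the blocks × 2 orders within the block = 2·39916800 = 79833600.
Probability = 79833600/479001600 = 1/6.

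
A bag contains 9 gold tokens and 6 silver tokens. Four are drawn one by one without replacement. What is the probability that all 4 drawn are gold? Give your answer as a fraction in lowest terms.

Multiply the conditional probabilities at each draw: 9/15 · 8/14 · 7/13 · 6/12 = 3024/32760 = 6/65.

6/65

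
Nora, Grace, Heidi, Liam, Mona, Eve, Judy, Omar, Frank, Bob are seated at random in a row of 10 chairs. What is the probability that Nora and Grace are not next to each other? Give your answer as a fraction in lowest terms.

There are 10! = 3628800 arrangements.
Arrangements with Nora and Grace adjacent: 2·9! = 725760.
So not adjacent: 3628800 − 725760 = 2903040, probability 2903040/3628800 = 4/5.

4/5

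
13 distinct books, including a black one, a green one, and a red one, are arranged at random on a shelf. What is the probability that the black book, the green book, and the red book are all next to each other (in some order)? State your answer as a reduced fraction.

1/26

There are 13! = 6227020800 arrangements.
Treat the three as one block: 11! placements × 3! orders within the block = 39916800·6 = 239500800.
Probability = 239500800/6227020800 = 1/26.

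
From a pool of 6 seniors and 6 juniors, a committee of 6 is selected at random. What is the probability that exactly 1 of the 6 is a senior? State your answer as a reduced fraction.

3/77

Total number of selections: C(12,6) = 924.
Selections with exactly 1 senior: choose 1 of the 6 seniors and 5 of the 6 juniors, C(6,1)·C(6,5) = 6·6 = 36.
Probability = 36/924 = 3/77.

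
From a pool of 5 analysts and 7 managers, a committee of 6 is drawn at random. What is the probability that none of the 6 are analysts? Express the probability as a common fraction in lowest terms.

1/132

There are C(12,6) = 924 possible selections.
Selections with no analysts (all managers): C(7,6) = 7.
Probability = 7/924 = 1/132.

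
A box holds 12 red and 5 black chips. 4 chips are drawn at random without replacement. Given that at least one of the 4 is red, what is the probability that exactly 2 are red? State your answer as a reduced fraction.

132/475

Work in counts. Selections with at least one red: C(17,4) − C(5,4) = 2380 − 5 = 2375.
Of those, selections where exactly 2 are red: C(12,2)·C(5,2) = 66·10 = 660.
Conditional probability = 660/2375 = 132/475.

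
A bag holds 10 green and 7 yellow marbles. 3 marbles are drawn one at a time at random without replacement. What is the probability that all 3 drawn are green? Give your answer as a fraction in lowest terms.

Multiply the conditional probabilities at each draw: 10/17 · 9/16 · 8/15 = 720/4080 = 3/17.

3/17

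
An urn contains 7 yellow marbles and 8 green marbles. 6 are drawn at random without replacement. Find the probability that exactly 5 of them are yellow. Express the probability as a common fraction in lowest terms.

24/715

The sample space is all 6-subsets of the 15: C(15,6) = 5005.
Selections with exactly 5 yellow: choose 5 of the 7 yellow and 1 of the 8 green, C(7,5)·C(8,1) = 21·8 = 168.
Probability = 168/5005 = 24/715.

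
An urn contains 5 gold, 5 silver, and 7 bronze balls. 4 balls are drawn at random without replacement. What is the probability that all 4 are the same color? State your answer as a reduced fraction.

9/476

There are C(17,4) = 2380 ways to draw 4 balls.
All same color: C(5,4) + C(5,4) + C(7,4) = 5 + 5 + 35 = 45.
Probability = 45/2380 = 9/476.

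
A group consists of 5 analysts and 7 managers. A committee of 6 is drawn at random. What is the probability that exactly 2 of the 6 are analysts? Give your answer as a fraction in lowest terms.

The sample space is all 6-subsets of the 12: C(12,6) = 924.
Selections with exactly 2 analysts: choose 2 of the 5 analysts and 4 of the 7 managers, C(5,2)·C(7,4) = 10·35 = 350.
Probability = 350/924 = 25/66.

25/66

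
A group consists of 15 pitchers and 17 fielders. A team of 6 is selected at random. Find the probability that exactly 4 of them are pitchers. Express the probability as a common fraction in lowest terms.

1105/5394

Total number of selections: C(32,6) = 906192.
Selections with exactly 4 pitchers: choose 4 of the 15 pitchers and 2 of the 17 fielders, C(15,4)·C(17,2) = 1365·136 = 185640.
Probability = 185640/906192 = 1105/5394.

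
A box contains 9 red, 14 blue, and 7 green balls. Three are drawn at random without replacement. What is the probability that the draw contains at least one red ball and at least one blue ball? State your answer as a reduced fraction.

There are C(30,3) = 4060 possible draws.
By inclusion-exclusion on the complements, draws missing all red or all blue: C(21,3) + C(16,3) − C(7,3) = 1330 + 560 − 35 = 1855.
So draws with at least one of each: 4060 − 1855 = 2205, probability 2205/4060 = 63/116.

63/116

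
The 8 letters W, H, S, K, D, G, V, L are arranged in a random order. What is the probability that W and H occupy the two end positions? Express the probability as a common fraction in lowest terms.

There are 8! = 40320 arrangements.
Place W and H at the ends in 2 ways, arrange the remaining 6 in 6! = 720 ways: 2·720 = 1440.
Probability = 1440/40320 = 1/28.

1/28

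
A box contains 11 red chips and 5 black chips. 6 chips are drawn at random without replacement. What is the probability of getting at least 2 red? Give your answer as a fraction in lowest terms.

727/728

There are C(16,6) = 8008 ways to choose the 6.
The complement is exactly 1 red: C(11,1)·C(5,5) = 11.
Probability = 1 − 11/8008 = 7997/8008 = 727/728.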